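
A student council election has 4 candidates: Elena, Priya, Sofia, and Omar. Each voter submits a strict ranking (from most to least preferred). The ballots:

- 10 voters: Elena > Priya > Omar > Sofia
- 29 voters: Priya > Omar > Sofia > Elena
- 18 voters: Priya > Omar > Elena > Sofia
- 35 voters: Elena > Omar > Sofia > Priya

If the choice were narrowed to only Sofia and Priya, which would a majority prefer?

Voters preferring Sofia to Priya: 35; preferring Priya to Sofia: 57.
Priya wins the head-to-head.

Priya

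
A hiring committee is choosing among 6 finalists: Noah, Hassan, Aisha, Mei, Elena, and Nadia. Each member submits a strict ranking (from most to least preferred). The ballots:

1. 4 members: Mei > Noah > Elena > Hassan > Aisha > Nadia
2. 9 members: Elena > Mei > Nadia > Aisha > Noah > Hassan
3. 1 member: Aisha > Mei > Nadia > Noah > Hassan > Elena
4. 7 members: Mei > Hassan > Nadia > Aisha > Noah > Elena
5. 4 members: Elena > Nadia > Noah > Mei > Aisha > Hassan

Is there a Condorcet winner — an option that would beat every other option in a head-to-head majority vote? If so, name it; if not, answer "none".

Elena vs Noah: 13–12 for Elena.
Elena vs Hassan: 17–8 for Elena.
Elena vs Aisha: 17–8 for Elena.
Elena vs Mei: 13–12 for Elena.
Elena vs Nadia: 17–8 for Elena.
Elena beats every other option head-to-head.

Elena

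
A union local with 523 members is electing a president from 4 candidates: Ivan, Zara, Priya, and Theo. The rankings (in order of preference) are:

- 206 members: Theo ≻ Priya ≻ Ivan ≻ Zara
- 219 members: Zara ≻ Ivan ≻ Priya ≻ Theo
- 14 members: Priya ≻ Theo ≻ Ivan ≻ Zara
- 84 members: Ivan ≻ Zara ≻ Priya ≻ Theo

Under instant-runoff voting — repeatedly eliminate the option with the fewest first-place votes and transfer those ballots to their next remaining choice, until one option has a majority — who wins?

Round 1: Ivan 84, Zara 219, Priya 14, Theo 206. Eliminate Priya.
Round 2: Ivan 84, Zara 219, Theo 220. Eliminate Ivan.
Round 3: Zara 303, Theo 220. Zara has a majority.

Zara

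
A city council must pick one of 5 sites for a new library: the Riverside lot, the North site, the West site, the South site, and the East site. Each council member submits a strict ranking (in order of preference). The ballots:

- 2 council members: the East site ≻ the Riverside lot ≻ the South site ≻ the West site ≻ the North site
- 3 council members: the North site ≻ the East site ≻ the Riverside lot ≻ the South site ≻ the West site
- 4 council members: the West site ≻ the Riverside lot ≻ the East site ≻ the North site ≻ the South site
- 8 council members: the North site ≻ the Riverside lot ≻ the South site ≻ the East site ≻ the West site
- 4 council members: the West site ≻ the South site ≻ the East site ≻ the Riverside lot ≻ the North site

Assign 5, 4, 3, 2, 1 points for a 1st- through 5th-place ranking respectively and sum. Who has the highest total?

the Riverside lot: 2·4 + 3·3 + 4·4 + 8·4 + 4·2 = 73
the North site: 2·1 + 3·5 + 4·2 + 8·5 + 4·1 = 69
the West site: 2·2 + 3·1 + 4·5 + 8·1 + 4·5 = 55
the South site: 2·3 + 3·2 + 4·1 + 8·3 + 4·4 = 56
the East site: 2·5 + 3·4 + 4·3 + 8·2 + 4·3 = 62
the Riverside lot has the highest Borda score (73).

the Riverside lot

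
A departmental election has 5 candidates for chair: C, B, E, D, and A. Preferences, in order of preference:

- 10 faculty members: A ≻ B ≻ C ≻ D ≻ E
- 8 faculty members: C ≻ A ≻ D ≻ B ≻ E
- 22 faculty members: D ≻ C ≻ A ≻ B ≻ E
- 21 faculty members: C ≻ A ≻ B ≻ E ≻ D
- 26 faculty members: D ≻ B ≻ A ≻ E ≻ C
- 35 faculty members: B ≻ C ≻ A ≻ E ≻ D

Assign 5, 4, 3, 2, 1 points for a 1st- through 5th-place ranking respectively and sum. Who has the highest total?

C: 10·3 + 8·5 + 22·4 + 21·5 + 26·1 + 35·4 = 429
B: 10·4 + 8·2 + 22·2 + 21·3 + 26·4 + 35·5 = 442
E: 10·1 + 8·1 + 22·1 + 21·2 + 26·2 + 35·2 = 204
D: 10·2 + 8·3 + 22·5 + 21·1 + 26·5 + 35·1 = 340
A: 10·5 + 8·4 + 22·3 + 21·4 + 26·3 + 35·3 = 415
B has the highest Borda score (442).

B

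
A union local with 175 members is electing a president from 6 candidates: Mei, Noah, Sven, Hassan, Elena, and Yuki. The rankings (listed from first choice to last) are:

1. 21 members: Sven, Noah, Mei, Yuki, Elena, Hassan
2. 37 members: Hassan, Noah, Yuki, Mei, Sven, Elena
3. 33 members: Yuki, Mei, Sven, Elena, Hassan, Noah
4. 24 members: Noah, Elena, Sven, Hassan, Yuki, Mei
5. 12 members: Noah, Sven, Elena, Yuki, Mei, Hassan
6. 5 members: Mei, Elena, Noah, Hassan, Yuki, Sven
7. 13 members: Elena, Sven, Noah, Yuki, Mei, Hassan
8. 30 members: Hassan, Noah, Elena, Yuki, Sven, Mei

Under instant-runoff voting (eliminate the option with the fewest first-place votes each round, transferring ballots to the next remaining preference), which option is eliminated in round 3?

Round 1: Mei 5, Noah 36, Sven 21, Hassan 67, Elena 13, Yuki 33. Eliminate Mei.
Round 2: Noah 36, Sven 21, Hassan 67, Elena 18, Yuki 33. Eliminate Elena.
Round 3: Noah 41, Sven 34, Hassan 67, Yuki 33. Eliminate Yuki.

Yuki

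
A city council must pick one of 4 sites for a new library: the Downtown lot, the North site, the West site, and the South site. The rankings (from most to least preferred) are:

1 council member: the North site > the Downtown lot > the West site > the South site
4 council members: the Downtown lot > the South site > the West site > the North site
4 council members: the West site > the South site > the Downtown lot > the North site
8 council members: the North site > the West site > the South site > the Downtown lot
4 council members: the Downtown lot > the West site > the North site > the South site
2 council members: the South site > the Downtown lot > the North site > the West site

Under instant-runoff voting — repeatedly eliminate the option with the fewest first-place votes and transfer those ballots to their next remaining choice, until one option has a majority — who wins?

Round 1: the Downtown lot 8, the North site 9, the West site 4, the South site 2. Eliminate the South site.
Round 2: the Downtown lot 10, the North site 9, the West site 4. Eliminate the West site.
Round 3: the Downtown lot 14, the North site 9. The Downtown lot has a majority.

the Downtown lot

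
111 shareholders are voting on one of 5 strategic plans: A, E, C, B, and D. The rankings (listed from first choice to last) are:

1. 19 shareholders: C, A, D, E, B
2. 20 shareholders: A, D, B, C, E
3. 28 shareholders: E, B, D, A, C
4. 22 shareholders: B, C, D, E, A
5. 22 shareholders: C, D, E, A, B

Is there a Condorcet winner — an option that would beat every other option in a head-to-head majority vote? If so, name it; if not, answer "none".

none

Checking pairwise contests:
E beats A 72–39.
C beats E 83–28.
B beats C 70–41.
A beats B 61–50.
C beats D 63–48.
Every option loses at least one head-to-head, so there is no Condorcet winner.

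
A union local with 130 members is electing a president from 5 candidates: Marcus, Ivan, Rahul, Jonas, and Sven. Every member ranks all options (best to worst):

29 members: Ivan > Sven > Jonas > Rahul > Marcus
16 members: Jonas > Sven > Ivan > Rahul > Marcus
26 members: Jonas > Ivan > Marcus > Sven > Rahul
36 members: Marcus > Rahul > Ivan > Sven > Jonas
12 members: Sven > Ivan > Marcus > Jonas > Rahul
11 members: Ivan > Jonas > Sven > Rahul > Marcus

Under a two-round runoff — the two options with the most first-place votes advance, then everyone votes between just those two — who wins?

Ivan

Round 1 first-place votes: Marcus 36, Ivan 40, Rahul 0, Jonas 42, Sven 12.
Jonas and Ivan advance.
Runoff: Jonas is preferred to Ivan by 42 voters; Ivan by 88.
Ivan wins the runoff.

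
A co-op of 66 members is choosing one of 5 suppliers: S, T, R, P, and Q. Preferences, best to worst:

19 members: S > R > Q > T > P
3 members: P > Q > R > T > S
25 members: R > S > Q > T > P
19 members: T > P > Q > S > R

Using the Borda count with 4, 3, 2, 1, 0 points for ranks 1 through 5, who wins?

S: 19·4 + 3·0 + 25·3 + 19·1 = 170
T: 19·1 + 3·1 + 25·1 + 19·4 = 123
R: 19·3 + 3·2 + 25·4 + 19·0 = 163
P: 19·0 + 3·4 + 25·0 + 19·3 = 69
Q: 19·2 + 3·3 + 25·2 + 19·2 = 135
S has the highest Borda score (170).

S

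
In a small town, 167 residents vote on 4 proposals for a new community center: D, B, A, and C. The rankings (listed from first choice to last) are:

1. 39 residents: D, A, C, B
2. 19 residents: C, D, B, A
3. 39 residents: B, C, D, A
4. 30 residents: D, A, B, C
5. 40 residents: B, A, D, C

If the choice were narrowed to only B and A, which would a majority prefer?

B

Voters preferring B to A: 98; preferring A to B: 69.
B wins the head-to-head.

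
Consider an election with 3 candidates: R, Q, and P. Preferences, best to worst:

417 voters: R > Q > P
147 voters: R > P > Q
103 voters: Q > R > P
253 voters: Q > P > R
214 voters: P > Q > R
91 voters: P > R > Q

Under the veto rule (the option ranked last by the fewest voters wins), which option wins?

Last-place votes: R 467, Q 238, P 520.
Q is ranked last by the fewest voters, so Q wins.

Q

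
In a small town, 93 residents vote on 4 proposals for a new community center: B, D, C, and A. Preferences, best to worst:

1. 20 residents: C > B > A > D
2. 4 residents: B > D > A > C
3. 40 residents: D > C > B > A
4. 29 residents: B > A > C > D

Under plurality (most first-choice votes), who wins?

D

First-place votes: B 33, D 40, C 20, A 0.
D has the most first-place votes.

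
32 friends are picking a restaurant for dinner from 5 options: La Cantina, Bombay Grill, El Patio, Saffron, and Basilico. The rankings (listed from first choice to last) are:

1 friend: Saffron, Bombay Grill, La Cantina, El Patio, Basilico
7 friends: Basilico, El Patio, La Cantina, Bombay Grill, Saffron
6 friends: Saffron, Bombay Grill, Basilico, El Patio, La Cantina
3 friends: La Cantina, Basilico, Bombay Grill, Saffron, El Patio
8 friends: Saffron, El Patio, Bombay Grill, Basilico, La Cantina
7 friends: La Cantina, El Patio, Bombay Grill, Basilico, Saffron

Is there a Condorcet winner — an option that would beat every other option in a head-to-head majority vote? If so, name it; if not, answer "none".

Checking pairwise contests:
El Patio beats La Cantina 21–11.
La Cantina beats Bombay Grill 17–15.
Saffron beats El Patio 18–14.
La Cantina beats Saffron 17–15.
Bombay Grill beats Basilico 22–10.
Every option loses at least one head-to-head, so there is no Condorcet winner.

none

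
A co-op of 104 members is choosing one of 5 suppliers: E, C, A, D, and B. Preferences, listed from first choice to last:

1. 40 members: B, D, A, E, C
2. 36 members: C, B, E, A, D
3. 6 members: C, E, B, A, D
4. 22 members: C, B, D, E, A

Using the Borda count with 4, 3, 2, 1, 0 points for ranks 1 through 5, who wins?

B

E: 40·1 + 36·2 + 6·3 + 22·1 = 152
C: 40·0 + 36·4 + 6·4 + 22·4 = 256
A: 40·2 + 36·1 + 6·1 + 22·0 = 122
D: 40·3 + 36·0 + 6·0 + 22·2 = 164
B: 40·4 + 36·3 + 6·2 + 22·3 = 346
B has the highest Borda score (346).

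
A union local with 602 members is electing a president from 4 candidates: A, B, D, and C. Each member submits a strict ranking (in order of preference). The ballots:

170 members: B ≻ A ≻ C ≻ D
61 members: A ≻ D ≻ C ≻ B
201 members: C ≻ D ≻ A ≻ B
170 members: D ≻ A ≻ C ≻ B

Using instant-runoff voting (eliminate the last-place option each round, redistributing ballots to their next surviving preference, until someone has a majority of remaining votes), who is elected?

Round 1: A 61, B 170, D 170, C 201. Eliminate A.
Round 2: B 170, D 231, C 201. Eliminate B.
Round 3: D 231, C 371. C has a majority.

C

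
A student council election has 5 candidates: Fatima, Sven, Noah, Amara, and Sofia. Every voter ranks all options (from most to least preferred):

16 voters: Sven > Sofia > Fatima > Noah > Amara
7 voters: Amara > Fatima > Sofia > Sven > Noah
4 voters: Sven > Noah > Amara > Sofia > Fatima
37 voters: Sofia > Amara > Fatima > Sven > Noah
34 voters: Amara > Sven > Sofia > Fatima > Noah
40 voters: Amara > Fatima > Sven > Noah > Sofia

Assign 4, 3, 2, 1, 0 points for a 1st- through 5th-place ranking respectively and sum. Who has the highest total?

Amara

Fatima: 16·2 + 7·3 + 4·0 + 37·2 + 34·1 + 40·3 = 281
Sven: 16·4 + 7·1 + 4·4 + 37·1 + 34·3 + 40·2 = 306
Noah: 16·1 + 7·0 + 4·3 + 37·0 + 34·0 + 40·1 = 68
Amara: 16·0 + 7·4 + 4·2 + 37·3 + 34·4 + 40·4 = 443
Sofia: 16·3 + 7·2 + 4·1 + 37·4 + 34·2 + 40·0 = 282
Amara has the highest Borda score (443).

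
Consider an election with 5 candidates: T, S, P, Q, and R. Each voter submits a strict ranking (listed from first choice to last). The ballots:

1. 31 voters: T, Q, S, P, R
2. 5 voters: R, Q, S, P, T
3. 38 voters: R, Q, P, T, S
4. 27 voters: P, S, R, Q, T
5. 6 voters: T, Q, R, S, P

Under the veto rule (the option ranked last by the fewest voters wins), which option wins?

Q

Last-place votes: T 32, S 38, P 6, Q 0, R 31.
Q is ranked last by the fewest voters, so Q wins.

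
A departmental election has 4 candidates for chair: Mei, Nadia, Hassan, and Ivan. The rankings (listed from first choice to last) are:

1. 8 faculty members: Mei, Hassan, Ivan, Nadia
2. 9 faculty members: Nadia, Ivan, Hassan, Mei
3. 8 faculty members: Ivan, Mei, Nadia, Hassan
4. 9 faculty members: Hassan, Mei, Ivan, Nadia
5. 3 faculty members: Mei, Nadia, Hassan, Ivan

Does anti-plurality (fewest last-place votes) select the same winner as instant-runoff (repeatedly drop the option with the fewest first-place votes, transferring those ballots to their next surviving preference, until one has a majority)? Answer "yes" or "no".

Anti-plurality — last-place votes: Mei 9, Nadia 17, Hassan 8, Ivan 3. Winner: Ivan.
Instant-runoff — R1 Mei 11, Nadia 9, Hassan 9, Ivan 8 (Ivan out); R2 Mei 19, Nadia 9, Hassan 9 (Mei winner). Winner: Mei.
The two methods disagree.

no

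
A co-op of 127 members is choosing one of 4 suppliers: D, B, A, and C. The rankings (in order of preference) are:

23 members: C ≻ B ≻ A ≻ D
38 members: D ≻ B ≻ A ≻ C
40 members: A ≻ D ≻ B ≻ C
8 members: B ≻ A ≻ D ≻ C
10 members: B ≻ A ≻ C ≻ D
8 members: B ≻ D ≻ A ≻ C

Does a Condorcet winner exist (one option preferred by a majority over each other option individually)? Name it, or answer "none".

none

Checking pairwise contests:
A beats D 81–46.
D beats B 78–49.
B beats A 87–40.
D beats C 94–33.
Every option loses at least one head-to-head, so there is no Condorcet winner.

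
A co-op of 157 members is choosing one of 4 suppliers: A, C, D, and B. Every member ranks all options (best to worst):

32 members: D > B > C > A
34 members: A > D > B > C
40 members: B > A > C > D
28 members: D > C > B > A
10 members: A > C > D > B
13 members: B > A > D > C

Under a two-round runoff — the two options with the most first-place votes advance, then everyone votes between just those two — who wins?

Round 1 first-place votes: A 44, C 0, D 60, B 53.
D and B advance.
Runoff: D is preferred to B by 104 voters; B by 53.
D wins the runoff.

D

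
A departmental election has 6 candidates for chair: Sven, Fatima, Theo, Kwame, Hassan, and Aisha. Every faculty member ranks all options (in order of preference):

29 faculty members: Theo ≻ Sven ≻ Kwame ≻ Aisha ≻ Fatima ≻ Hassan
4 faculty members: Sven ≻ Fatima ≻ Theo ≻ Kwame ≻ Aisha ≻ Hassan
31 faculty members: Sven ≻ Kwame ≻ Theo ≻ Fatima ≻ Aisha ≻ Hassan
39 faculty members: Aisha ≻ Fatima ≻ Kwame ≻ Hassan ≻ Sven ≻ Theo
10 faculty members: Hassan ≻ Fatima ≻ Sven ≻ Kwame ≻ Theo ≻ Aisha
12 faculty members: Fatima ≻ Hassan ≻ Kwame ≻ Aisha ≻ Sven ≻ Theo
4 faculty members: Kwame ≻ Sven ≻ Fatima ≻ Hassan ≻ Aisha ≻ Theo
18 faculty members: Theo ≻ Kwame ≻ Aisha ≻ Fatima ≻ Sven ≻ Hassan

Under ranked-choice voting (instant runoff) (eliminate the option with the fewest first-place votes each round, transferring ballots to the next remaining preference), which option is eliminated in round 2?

Hassan

Round 1: Sven 35, Fatima 12, Theo 47, Kwame 4, Hassan 10, Aisha 39. Eliminate Kwame.
Round 2: Sven 39, Fatima 12, Theo 47, Hassan 10, Aisha 39. Eliminate Hassan.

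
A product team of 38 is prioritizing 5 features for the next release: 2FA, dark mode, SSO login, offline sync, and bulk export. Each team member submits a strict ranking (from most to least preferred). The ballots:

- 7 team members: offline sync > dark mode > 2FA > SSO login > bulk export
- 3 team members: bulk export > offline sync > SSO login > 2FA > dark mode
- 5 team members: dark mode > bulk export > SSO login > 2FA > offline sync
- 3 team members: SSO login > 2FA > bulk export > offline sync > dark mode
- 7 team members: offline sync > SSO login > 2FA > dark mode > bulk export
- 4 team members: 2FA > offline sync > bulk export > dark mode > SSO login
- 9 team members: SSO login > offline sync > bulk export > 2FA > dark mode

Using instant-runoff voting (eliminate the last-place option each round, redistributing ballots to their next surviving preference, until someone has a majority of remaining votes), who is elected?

Round 1: 2FA 4, dark mode 5, SSO login 12, offline sync 14, bulk export 3. Eliminate bulk export.
Round 2: 2FA 4, dark mode 5, SSO login 12, offline sync 17. Eliminate 2FA.
Round 3: dark mode 5, SSO login 12, offline sync 21. Offline sync has a majority.

offline sync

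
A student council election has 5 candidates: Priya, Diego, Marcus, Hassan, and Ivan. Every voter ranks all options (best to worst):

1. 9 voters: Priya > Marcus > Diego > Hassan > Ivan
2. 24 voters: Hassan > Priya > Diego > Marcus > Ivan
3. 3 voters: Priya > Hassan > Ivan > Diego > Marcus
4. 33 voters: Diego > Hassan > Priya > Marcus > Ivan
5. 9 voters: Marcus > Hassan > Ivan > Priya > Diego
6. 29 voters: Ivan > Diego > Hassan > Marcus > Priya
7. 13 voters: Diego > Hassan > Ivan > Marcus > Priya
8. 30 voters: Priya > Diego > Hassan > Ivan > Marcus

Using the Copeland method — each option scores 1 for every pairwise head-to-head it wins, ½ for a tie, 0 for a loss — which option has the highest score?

Diego

Priya: beats Marcus and Ivan; ties Diego; loses to Hassan → score 2.5.
Diego: beats Marcus, Hassan, and Ivan; ties Priya → score 3.5.
Marcus: ties Ivan; loses to Priya, Diego, and Hassan → score 0.5.
Hassan: beats Priya, Marcus, and Ivan; loses to Diego → score 3.
Ivan: ties Marcus; loses to Priya, Diego, and Hassan → score 0.5.
Diego has the best pairwise record.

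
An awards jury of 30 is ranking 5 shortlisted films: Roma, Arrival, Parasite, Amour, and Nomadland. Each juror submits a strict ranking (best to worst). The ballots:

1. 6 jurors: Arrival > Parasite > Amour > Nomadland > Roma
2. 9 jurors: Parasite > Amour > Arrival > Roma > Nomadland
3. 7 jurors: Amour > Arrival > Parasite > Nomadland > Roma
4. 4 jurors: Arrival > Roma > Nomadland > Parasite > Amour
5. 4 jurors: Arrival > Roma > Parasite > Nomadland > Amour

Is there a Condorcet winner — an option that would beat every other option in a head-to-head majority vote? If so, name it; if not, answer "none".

Checking pairwise contests:
Arrival beats Roma 30–0.
Amour beats Arrival 16–14.
Arrival beats Parasite 21–9.
Parasite beats Amour 23–7.
Roma beats Nomadland 17–13.
Every option loses at least one head-to-head, so there is no Condorcet winner.

none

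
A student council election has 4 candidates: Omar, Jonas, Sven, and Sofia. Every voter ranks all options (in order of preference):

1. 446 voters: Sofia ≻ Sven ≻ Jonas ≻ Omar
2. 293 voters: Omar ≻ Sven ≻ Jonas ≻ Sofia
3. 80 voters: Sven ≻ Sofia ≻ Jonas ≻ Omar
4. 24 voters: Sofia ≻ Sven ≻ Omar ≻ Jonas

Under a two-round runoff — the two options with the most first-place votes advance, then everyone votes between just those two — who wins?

Round 1 first-place votes: Omar 293, Jonas 0, Sven 80, Sofia 470.
Sofia and Omar advance.
Runoff: Sofia is preferred to Omar by 550 voters; Omar by 293.
Sofia wins the runoff.

Sofia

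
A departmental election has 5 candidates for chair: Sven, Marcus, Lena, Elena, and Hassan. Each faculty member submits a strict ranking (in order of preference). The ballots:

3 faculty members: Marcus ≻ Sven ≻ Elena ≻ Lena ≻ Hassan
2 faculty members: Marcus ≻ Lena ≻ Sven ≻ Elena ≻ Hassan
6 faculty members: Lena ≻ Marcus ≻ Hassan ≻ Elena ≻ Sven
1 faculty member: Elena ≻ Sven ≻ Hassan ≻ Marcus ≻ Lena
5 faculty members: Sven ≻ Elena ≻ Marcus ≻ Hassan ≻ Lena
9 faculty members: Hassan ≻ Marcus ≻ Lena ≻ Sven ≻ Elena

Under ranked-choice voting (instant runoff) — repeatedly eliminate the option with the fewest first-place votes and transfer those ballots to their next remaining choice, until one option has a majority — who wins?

Hassan

Round 1: Sven 5, Marcus 5, Lena 6, Elena 1, Hassan 9. Eliminate Elena.
Round 2: Sven 6, Marcus 5, Lena 6, Hassan 9. Eliminate Marcus.
Round 3: Sven 9, Lena 8, Hassan 9. Eliminate Lena.
Round 4: Sven 11, Hassan 15. Hassan has a majority.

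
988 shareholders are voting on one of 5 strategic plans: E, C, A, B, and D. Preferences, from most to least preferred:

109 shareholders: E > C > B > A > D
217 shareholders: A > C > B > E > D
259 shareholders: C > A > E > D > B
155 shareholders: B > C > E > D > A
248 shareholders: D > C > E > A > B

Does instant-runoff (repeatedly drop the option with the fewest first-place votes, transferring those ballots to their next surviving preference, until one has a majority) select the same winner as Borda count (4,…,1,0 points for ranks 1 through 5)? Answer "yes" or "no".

Instant-runoff — R1 E 109, C 259, A 217, B 155, D 248 (E out); R2 C 368, A 217, B 155, D 248 (B out); R3 C 523, A 217, D 248 (C winner). Winner: C.
Borda — scores: E 1977, C 3223, A 2002, B 1272, D 1406. Winner: C.
The two methods agree.

yes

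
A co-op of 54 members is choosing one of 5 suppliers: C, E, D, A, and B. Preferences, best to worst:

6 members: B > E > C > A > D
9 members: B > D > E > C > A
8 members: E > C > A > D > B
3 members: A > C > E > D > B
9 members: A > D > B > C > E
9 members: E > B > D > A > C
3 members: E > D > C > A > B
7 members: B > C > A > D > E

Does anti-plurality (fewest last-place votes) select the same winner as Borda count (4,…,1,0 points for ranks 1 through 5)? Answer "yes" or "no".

Anti-plurality — last-place votes: C 9, E 16, D 6, A 9, B 14. Winner: D.
Borda — scores: C 90, E 122, D 99, A 96, B 133. Winner: B.
The two methods disagree.

no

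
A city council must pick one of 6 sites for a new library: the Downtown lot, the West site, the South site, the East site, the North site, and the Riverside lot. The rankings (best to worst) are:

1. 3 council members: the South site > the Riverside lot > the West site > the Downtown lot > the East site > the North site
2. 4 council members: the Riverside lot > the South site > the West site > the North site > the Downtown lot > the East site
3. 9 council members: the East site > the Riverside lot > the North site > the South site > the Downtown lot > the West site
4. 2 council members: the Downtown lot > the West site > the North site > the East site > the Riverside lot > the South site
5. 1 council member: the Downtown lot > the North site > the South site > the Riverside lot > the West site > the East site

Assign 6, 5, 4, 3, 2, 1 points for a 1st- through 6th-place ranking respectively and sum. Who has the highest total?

the Riverside lot

the Downtown lot: 3·3 + 4·2 + 9·2 + 2·6 + 1·6 = 53
the West site: 3·4 + 4·4 + 9·1 + 2·5 + 1·2 = 49
the South site: 3·6 + 4·5 + 9·3 + 2·1 + 1·4 = 71
the East site: 3·2 + 4·1 + 9·6 + 2·3 + 1·1 = 71
the North site: 3·1 + 4·3 + 9·4 + 2·4 + 1·5 = 64
the Riverside lot: 3·5 + 4·6 + 9·5 + 2·2 + 1·3 = 91
the Riverside lot has the highest Borda score (91).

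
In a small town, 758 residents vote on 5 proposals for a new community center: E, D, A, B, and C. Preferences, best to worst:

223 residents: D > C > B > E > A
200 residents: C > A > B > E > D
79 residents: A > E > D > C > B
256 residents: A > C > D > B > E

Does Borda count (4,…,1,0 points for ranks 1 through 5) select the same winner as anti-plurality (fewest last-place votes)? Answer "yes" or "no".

yes

Borda — scores: E 660, D 1562, A 1940, B 1102, C 2316. Winner: C.
Anti-plurality — last-place votes: E 256, D 200, A 223, B 79, C 0. Winner: C.
The two methods agree.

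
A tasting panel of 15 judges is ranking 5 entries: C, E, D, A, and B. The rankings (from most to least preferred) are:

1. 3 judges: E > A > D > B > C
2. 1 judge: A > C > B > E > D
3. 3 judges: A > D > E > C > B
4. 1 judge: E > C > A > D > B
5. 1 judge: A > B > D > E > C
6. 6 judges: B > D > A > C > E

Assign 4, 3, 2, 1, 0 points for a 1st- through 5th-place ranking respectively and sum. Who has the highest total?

C: 3·0 + 1·3 + 3·1 + 1·3 + 1·0 + 6·1 = 15
E: 3·4 + 1·1 + 3·2 + 1·4 + 1·1 + 6·0 = 24
D: 3·2 + 1·0 + 3·3 + 1·1 + 1·2 + 6·3 = 36
A: 3·3 + 1·4 + 3·4 + 1·2 + 1·4 + 6·2 = 43
B: 3·1 + 1·2 + 3·0 + 1·0 + 1·3 + 6·4 = 32
A has the highest Borda score (43).

A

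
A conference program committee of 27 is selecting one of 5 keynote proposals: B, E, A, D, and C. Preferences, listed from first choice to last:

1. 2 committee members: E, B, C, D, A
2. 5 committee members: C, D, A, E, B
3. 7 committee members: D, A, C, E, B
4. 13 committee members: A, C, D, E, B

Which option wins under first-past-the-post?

First-place votes: B 0, E 2, A 13, D 7, C 5.
A has the most first-place votes.

A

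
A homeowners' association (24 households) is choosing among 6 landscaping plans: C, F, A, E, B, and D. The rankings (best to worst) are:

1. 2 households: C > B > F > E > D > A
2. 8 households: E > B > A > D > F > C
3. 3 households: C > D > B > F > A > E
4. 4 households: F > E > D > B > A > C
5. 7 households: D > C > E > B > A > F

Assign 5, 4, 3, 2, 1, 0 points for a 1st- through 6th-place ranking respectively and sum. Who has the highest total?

C: 2·5 + 8·0 + 3·5 + 4·0 + 7·4 = 53
F: 2·3 + 8·1 + 3·2 + 4·5 + 7·0 = 40
A: 2·0 + 8·3 + 3·1 + 4·1 + 7·1 = 38
E: 2·2 + 8·5 + 3·0 + 4·4 + 7·3 = 81
B: 2·4 + 8·4 + 3·3 + 4·2 + 7·2 = 71
D: 2·1 + 8·2 + 3·4 + 4·3 + 7·5 = 77
E has the highest Borda score (81).

E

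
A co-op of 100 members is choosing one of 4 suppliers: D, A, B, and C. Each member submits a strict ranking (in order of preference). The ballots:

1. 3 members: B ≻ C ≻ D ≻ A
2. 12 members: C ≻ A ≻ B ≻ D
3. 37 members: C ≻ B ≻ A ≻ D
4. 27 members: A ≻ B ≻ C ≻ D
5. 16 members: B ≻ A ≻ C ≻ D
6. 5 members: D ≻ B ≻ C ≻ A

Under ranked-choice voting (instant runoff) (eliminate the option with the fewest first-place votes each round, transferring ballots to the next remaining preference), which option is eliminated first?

D

Round 1: D 5, A 27, B 19, C 49. Eliminate D.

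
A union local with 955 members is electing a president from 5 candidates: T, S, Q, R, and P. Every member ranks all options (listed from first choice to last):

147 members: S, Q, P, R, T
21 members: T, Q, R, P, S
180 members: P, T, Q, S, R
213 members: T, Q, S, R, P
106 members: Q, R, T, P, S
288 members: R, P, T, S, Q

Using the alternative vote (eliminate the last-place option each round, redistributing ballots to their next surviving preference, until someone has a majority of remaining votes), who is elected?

R

Round 1: T 234, S 147, Q 106, R 288, P 180. Eliminate Q.
Round 2: T 234, S 147, R 394, P 180. Eliminate S.
Round 3: T 234, R 394, P 327. Eliminate T.
Round 4: R 628, P 327. R has a majority.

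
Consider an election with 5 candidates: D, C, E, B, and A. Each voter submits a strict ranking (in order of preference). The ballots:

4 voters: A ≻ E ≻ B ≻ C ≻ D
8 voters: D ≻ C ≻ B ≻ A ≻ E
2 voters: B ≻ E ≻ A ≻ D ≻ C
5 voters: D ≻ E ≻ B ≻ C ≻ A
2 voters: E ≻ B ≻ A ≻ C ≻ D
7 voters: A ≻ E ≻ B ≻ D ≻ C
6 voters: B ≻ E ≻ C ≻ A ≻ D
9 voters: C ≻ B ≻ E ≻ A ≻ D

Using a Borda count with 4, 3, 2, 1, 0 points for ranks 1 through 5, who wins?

D: 4·0 + 8·4 + 2·1 + 5·4 + 2·0 + 7·1 + 6·0 + 9·0 = 61
C: 4·1 + 8·3 + 2·0 + 5·1 + 2·1 + 7·0 + 6·2 + 9·4 = 83
E: 4·3 + 8·0 + 2·3 + 5·3 + 2·4 + 7·3 + 6·3 + 9·2 = 98
B: 4·2 + 8·2 + 2·4 + 5·2 + 2·3 + 7·2 + 6·4 + 9·3 = 113
A: 4·4 + 8·1 + 2·2 + 5·0 + 2·2 + 7·4 + 6·1 + 9·1 = 75
B has the highest Borda score (113).

B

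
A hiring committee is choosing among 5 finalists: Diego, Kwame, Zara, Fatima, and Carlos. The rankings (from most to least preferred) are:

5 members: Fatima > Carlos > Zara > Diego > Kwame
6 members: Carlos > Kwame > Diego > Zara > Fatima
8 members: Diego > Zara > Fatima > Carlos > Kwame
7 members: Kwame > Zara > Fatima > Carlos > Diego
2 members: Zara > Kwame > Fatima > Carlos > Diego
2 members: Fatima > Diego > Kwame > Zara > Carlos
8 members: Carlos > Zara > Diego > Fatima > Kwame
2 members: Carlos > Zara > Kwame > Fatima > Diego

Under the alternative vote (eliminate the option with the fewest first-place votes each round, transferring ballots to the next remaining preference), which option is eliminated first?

Zara

Round 1: Diego 8, Kwame 7, Zara 2, Fatima 7, Carlos 16. Eliminate Zara.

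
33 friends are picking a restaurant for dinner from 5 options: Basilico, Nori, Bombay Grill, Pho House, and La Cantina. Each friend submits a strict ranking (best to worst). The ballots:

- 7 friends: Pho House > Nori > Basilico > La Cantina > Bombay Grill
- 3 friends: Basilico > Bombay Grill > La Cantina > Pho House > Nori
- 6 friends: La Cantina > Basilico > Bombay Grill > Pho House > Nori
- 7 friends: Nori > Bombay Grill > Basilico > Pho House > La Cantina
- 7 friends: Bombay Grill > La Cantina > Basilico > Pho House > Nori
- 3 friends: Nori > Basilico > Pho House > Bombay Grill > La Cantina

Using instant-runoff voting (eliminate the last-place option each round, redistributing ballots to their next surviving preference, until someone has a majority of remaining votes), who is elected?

Nori

Round 1: Basilico 3, Nori 10, Bombay Grill 7, Pho House 7, La Cantina 6. Eliminate Basilico.
Round 2: Nori 10, Bombay Grill 10, Pho House 7, La Cantina 6. Eliminate La Cantina.
Round 3: Nori 10, Bombay Grill 16, Pho House 7. Eliminate Pho House.
Round 4: Nori 17, Bombay Grill 16. Nori has a majority.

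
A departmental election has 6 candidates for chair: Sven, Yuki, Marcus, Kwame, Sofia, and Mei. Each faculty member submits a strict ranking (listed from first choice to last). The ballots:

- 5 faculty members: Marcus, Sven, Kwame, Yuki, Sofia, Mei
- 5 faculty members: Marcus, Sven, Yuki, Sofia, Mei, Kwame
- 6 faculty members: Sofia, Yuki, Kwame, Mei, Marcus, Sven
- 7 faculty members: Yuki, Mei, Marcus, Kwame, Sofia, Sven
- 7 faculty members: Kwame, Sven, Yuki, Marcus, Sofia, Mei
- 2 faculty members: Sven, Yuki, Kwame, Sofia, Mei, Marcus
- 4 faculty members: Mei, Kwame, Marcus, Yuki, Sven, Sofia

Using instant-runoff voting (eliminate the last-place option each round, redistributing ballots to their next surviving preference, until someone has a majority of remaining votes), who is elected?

Round 1: Sven 2, Yuki 7, Marcus 10, Kwame 7, Sofia 6, Mei 4. Eliminate Sven.
Round 2: Yuki 9, Marcus 10, Kwame 7, Sofia 6, Mei 4. Eliminate Mei.
Round 3: Yuki 9, Marcus 10, Kwame 11, Sofia 6. Eliminate Sofia.
Round 4: Yuki 15, Marcus 10, Kwame 11. Eliminate Marcus.
Round 5: Yuki 20, Kwame 16. Yuki has a majority.

Yuki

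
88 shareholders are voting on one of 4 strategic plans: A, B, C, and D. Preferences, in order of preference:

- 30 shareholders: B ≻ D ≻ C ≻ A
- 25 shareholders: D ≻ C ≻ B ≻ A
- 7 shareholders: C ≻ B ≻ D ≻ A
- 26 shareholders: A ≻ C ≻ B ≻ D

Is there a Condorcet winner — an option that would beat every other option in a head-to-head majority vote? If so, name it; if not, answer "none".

none

Checking pairwise contests:
B beats A 62–26.
C beats B 58–30.
D beats C 55–33.
B beats D 63–25.
Every option loses at least one head-to-head, so there is no Condorcet winner.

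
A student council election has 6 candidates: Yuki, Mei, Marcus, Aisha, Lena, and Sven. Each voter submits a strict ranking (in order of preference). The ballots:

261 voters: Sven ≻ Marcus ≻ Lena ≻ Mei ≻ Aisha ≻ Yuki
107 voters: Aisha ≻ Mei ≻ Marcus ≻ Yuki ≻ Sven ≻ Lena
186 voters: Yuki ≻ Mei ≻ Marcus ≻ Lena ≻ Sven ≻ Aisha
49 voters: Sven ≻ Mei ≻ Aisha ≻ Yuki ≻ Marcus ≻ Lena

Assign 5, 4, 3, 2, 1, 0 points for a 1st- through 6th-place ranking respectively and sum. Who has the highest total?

Marcus

Yuki: 261·0 + 107·2 + 186·5 + 49·2 = 1242
Mei: 261·2 + 107·4 + 186·4 + 49·4 = 1890
Marcus: 261·4 + 107·3 + 186·3 + 49·1 = 1972
Aisha: 261·1 + 107·5 + 186·0 + 49·3 = 943
Lena: 261·3 + 107·0 + 186·2 + 49·0 = 1155
Sven: 261·5 + 107·1 + 186·1 + 49·5 = 1843
Marcus has the highest Borda score (1972).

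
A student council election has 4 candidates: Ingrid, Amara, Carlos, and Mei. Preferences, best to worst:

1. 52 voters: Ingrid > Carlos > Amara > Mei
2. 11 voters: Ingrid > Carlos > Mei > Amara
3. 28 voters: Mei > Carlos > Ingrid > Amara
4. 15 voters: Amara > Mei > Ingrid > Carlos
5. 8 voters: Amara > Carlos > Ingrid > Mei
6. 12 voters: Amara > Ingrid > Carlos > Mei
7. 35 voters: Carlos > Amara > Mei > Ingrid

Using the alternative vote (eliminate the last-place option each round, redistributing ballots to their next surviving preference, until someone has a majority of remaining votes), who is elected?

Round 1: Ingrid 63, Amara 35, Carlos 35, Mei 28. Eliminate Mei.
Round 2: Ingrid 63, Amara 35, Carlos 63. Eliminate Amara.
Round 3: Ingrid 90, Carlos 71. Ingrid has a majority.

Ingrid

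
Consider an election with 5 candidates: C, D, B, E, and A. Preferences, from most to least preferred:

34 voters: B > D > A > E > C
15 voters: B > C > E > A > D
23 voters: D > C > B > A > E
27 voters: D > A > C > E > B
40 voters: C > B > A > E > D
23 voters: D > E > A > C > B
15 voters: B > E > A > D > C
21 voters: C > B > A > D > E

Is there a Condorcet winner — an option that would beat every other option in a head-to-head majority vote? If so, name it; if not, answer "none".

none

Checking pairwise contests:
D beats C 122–76.
B beats D 125–73.
C beats B 134–64.
C beats E 126–72.
D beats A 107–91.
Every option loses at least one head-to-head, so there is no Condorcet winner.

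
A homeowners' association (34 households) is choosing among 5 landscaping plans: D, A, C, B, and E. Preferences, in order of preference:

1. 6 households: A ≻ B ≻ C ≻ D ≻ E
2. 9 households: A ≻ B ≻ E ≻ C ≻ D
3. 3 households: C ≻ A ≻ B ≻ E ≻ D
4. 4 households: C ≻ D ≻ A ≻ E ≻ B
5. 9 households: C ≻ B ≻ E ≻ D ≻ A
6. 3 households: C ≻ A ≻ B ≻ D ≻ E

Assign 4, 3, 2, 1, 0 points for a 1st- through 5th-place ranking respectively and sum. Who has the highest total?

D: 6·1 + 9·0 + 3·0 + 4·3 + 9·1 + 3·1 = 30
A: 6·4 + 9·4 + 3·3 + 4·2 + 9·0 + 3·3 = 86
C: 6·2 + 9·1 + 3·4 + 4·4 + 9·4 + 3·4 = 97
B: 6·3 + 9·3 + 3·2 + 4·0 + 9·3 + 3·2 = 84
E: 6·0 + 9·2 + 3·1 + 4·1 + 9·2 + 3·0 = 43
C has the highest Borda score (97).

C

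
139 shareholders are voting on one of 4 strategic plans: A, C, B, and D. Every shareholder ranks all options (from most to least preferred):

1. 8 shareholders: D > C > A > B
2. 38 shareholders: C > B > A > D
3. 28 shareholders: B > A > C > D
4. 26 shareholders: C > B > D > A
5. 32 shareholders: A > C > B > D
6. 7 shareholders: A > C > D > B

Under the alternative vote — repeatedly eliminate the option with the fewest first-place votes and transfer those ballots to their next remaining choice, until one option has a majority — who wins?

C

Round 1: A 39, C 64, B 28, D 8. Eliminate D.
Round 2: A 39, C 72, B 28. C has a majority.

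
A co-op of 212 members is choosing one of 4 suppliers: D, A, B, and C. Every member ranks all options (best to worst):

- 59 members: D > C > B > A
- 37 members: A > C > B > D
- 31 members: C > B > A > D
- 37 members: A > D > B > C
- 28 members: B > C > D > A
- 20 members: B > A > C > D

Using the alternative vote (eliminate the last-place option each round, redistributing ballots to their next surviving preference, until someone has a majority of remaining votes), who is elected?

Round 1: D 59, A 74, B 48, C 31. Eliminate C.
Round 2: D 59, A 74, B 79. Eliminate D.
Round 3: A 74, B 138. B has a majority.

B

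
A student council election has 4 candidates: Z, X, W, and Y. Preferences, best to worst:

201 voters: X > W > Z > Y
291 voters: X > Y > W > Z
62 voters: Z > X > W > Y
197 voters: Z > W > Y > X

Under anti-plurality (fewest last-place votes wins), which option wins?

Last-place votes: Z 291, X 197, W 0, Y 263.
W is ranked last by the fewest voters, so W wins.

W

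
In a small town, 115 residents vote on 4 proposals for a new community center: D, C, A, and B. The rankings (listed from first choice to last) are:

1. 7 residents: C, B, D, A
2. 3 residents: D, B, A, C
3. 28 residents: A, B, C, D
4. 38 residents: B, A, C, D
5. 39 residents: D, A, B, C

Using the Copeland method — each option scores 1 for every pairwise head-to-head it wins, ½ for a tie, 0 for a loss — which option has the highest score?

D: loses to C, A, and B → score 0.
C: beats D; loses to A and B → score 1.
A: beats D, C, and B → score 3.
B: beats D and C; loses to A → score 2.
A has the best pairwise record.

A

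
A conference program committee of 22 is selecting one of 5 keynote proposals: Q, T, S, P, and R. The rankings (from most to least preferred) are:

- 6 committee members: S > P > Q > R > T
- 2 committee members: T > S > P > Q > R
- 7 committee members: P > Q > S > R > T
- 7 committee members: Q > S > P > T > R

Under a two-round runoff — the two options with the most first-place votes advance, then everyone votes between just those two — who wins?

Round 1 first-place votes: Q 7, T 2, S 6, P 7, R 0.
Q and P advance.
Runoff: Q is preferred to P by 7 voters; P by 15.
P wins the runoff.

P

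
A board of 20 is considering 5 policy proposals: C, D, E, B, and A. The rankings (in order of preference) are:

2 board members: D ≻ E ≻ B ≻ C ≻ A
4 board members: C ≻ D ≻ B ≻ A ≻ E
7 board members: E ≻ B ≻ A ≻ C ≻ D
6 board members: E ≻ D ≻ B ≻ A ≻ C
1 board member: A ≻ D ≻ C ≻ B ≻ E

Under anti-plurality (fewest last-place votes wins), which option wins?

Last-place votes: C 6, D 7, E 5, B 0, A 2.
B is ranked last by the fewest voters, so B wins.

B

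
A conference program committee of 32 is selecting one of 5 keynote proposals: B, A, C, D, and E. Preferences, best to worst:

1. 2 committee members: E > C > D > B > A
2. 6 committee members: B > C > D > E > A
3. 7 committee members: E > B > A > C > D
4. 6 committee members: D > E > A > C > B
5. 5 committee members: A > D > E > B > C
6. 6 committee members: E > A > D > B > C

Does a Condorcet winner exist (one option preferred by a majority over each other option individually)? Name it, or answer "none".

none

Checking pairwise contests:
A beats B 17–15.
E beats A 27–5.
B beats C 24–8.
A beats D 18–14.
D beats E 17–15.
Every option loses at least one head-to-head, so there is no Condorcet winner.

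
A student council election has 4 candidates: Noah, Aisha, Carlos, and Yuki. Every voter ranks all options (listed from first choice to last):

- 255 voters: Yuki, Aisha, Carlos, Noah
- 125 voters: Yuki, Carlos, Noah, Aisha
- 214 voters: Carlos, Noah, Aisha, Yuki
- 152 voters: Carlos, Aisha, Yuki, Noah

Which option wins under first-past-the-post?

Yuki

First-place votes: Noah 0, Aisha 0, Carlos 366, Yuki 380.
Yuki has the most first-place votes.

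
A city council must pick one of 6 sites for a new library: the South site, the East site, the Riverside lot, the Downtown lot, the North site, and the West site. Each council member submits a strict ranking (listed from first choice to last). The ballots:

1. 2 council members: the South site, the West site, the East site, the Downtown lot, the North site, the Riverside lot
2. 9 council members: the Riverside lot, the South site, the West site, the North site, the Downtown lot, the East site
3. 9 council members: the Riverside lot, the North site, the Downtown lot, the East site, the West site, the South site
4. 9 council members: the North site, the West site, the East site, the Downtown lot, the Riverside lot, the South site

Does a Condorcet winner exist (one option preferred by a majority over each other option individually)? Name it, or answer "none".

the Riverside lot

the Riverside lot vs the South site: 27–2 for the Riverside lot.
the Riverside lot vs the East site: 18–11 for the Riverside lot.
the Riverside lot vs the Downtown lot: 18–11 for the Riverside lot.
the Riverside lot vs the North site: 18–11 for the Riverside lot.
the Riverside lot vs the West site: 18–11 for the Riverside lot.
the Riverside lot beats every other option head-to-head.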